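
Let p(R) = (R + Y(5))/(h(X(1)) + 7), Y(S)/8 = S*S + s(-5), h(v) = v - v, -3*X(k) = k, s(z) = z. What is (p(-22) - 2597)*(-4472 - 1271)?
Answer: 103609463/7 ≈ 1.4801e+7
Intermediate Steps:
X(k) = -k/3
h(v) = 0
Y(S) = -40 + 8*S² (Y(S) = 8*(S*S - 5) = 8*(S² - 5) = 8*(-5 + S²) = -40 + 8*S²)
p(R) = 160/7 + R/7 (p(R) = (R + (-40 + 8*5²))/(0 + 7) = (R + (-40 + 8*25))/7 = (R + (-40 + 200))*(⅐) = (R + 160)*(⅐) = (160 + R)*(⅐) = 160/7 + R/7)
(p(-22) - 2597)*(-4472 - 1271) = ((160/7 + (⅐)*(-22)) - 2597)*(-4472 - 1271) = ((160/7 - 22/7) - 2597)*(-5743) = (138/7 - 2597)*(-5743) = -18041/7*(-5743) = 103609463/7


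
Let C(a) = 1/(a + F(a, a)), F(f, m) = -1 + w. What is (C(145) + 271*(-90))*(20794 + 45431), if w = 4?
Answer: -239053640775/148 ≈ -1.6152e+9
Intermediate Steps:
F(f, m) = 3 (F(f, m) = -1 + 4 = 3)
C(a) = 1/(3 + a) (C(a) = 1/(a + 3) = 1/(3 + a))
(C(145) + 271*(-90))*(20794 + 45431) = (1/(3 + 145) + 271*(-90))*(20794 + 45431) = (1/148 - 24390)*66225 = -3609719/148*66225 = -239053640775/148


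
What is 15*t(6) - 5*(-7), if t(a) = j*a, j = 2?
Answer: 215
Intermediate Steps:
t(a) = 2*a
15*t(6) - 5*(-7) = 15*(2*6) - 5*(-7) = 15*12 + 35 = 180 + 35 = 215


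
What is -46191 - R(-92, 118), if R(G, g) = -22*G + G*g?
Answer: -37359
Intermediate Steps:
-46191 - R(-92, 118) = -46191 - (-92)*(-22 + 118) = -46191 - (-92)*96 = -46191 - 1*(-8832) = -46191 + 8832 = -37359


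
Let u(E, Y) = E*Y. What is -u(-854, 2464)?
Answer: 2104256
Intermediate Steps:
-u(-854, 2464) = -(-854)*2464 = -1*(-2104256) = 2104256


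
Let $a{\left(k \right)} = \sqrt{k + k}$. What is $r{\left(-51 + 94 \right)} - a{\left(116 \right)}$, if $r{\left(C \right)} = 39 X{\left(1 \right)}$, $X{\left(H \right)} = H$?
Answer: $39 - 2 \sqrt{58} \approx 23.768$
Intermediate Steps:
$a{\left(k \right)} = \sqrt{2} \sqrt{k}$ ($a{\left(k \right)} = \sqrt{2 k} = \sqrt{2} \sqrt{k}$)
$r{\left(C \right)} = 39$ ($r{\left(C \right)} = 39 \cdot 1 = 39$)
$r{\left(-51 + 94 \right)} - a{\left(116 \right)} = 39 - \sqrt{2} \sqrt{116} = 39 - \sqrt{2} \cdot 2 \sqrt{29} = 39 - 2 \sqrt{58}$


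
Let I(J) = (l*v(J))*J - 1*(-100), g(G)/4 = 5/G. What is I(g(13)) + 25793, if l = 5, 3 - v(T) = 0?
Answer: 336909/13 ≈ 25916.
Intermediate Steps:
v(T) = 3 (v(T) = 3 - 1*0 = 3 + 0 = 3)
g(G) = 20/G (g(G) = 4*(5/G) = 20/G)
I(J) = 100 + 15*J (I(J) = (5*3)*J - 1*(-100) = 15*J + 100 = 100 + 15*J)
I(g(13)) + 25793 = (100 + 15*(20/13)) + 25793 = (100 + 300/13) + 25793 = 1600/13 + 25793 = 336909/13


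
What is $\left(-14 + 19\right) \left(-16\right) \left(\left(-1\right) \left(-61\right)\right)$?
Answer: $-4880$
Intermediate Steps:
$\left(-14 + 19\right) \left(-16\right) \left(\left(-1\right) \left(-61\right)\right) = 5 \left(-16\right) 61 = \left(-80\right) 61 = -4880$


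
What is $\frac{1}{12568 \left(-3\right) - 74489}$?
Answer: $- \frac{1}{112193} \approx -8.9132 \cdot 10^{-6}$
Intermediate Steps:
$\frac{1}{12568 \left(-3\right) - 74489} = \frac{1}{-37704 - 74489} = \frac{1}{-112193} = - \frac{1}{112193}$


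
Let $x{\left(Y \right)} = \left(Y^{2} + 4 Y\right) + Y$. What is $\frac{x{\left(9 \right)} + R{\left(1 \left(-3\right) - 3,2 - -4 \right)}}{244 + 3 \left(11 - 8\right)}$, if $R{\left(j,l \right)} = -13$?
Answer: $\frac{113}{253} \approx 0.44664$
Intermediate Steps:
$x{\left(Y \right)} = Y^{2} + 5 Y$
$\frac{x{\left(9 \right)} + R{\left(1 \left(-3\right) - 3,2 - -4 \right)}}{244 + 3 \left(11 - 8\right)} = \frac{9 \left(5 + 9\right) - 13}{244 + 3 \left(11 - 8\right)} = \frac{9 \cdot 14 - 13}{244 + 3 \cdot 3} = \frac{126 - 13}{244 + 9} = \frac{113}{253}$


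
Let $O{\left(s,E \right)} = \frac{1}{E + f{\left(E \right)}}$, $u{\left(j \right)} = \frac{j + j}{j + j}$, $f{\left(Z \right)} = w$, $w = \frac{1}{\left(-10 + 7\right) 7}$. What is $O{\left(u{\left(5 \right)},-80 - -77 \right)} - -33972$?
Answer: $\frac{2174187}{64} \approx 33972.0$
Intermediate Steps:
$w = - \frac{1}{21}$ ($w = \frac{1}{-3} \cdot \frac{1}{7} = \left(- \frac{1}{3}\right) \frac{1}{7} = - \frac{1}{21} \approx -0.047619$)
$f{\left(Z \right)} = - \frac{1}{21}$
$u{\left(j \right)} = 1$ ($u{\left(j \right)} = \frac{2 j}{2 j} = 2 j \frac{1}{2 j} = 1$)
$O{\left(s,E \right)} = \frac{1}{- \frac{1}{21} + E}$ ($O{\left(s,E \right)} = \frac{1}{E - \frac{1}{21}} = \frac{1}{- \frac{1}{21} + E}$)
$O{\left(u{\left(5 \right)},-80 - -77 \right)} - -33972 = \frac{21}{-1 + 21 \left(-80 - -77\right)} - -33972 = \frac{21}{-1 + 21 \left(-80 + 77\right)} + 33972 = \frac{21}{-1 + 21 \left(-3\right)} + 33972 = \frac{21}{-1 - 63} + 33972 = \frac{21}{-64} + 33972 = 21 \left(- \frac{1}{64}\right) + 33972 = - \frac{21}{64} + 33972 = \frac{2174187}{64}$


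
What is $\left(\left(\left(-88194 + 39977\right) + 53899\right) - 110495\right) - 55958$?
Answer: $-160771$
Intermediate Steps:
$\left(\left(\left(-88194 + 39977\right) + 53899\right) - 110495\right) - 55958 = \left(\left(-48217 + 53899\right) - 110495\right) - 55958 = \left(5682 - 110495\right) - 55958 = -104813 - 55958 = -160771$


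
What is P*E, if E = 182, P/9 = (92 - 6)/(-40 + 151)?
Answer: 46956/37 ≈ 1269.1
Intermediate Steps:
P = 258/37 (P = 9*((92 - 6)/(-40 + 151)) = 9*(86/111) = 258/37 ≈ 6.9730)
P*E = (258/37)*182 = 46956/37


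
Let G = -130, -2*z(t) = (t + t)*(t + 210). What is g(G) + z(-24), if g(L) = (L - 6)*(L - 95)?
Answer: 35064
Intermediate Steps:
z(t) = -t*(210 + t) (z(t) = -(t + t)*(t + 210)/2 = -2*t*(210 + t)/2 = -t*(210 + t))
g(L) = (-95 + L)*(-6 + L) (g(L) = (-6 + L)*(-95 + L) = (-95 + L)*(-6 + L))
g(G) + z(-24) = (570 + (-130)² - 101*(-130)) - 1*(-24)*(210 - 24) = (570 + 16900 + 13130) - 1*(-24)*186 = 30600 + 4464 = 35064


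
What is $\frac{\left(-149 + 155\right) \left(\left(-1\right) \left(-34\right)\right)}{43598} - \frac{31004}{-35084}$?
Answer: $\frac{169858691}{191199029} \approx 0.88839$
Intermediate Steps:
$\frac{\left(-149 + 155\right) \left(\left(-1\right) \left(-34\right)\right)}{43598} - \frac{31004}{-35084} = 6 \cdot 34 \cdot \frac{1}{43598} - - \frac{7751}{8771} = 204 \cdot \frac{1}{43598} + \frac{7751}{8771} = \frac{102}{21799} + \frac{7751}{8771} = \frac{169858691}{191199029}$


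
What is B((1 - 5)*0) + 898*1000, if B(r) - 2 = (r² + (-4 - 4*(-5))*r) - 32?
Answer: 897970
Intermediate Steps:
B(r) = -30 + r² + 16*r (B(r) = 2 + ((r² + (-4 - 4*(-5))*r) - 32) = 2 + ((r² + (-4 + 20)*r) - 32) = 2 + ((r² + 16*r) - 32) = 2 + (-32 + r² + 16*r) = -30 + r² + 16*r)
B((1 - 5)*0) + 898*1000 = (-30 + ((1 - 5)*0)² + 16*((1 - 5)*0)) + 898*1000 = (-30 + (-4*0)² + 16*(-4*0)) + 898000 = (-30 + 0² + 16*0) + 898000 = (-30 + 0 + 0) + 898000 = -30 + 898000 = 897970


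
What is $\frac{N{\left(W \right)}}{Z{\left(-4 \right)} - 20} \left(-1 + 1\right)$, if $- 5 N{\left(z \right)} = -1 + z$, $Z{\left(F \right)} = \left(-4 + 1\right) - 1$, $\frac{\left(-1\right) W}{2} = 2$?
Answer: $0$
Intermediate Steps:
$W = -4$ ($W = \left(-2\right) 2 = -4$)
$Z{\left(F \right)} = -4$ ($Z{\left(F \right)} = -3 - 1 = -4$)
$N{\left(z \right)} = \frac{1}{5} - \frac{z}{5}$ ($N{\left(z \right)} = - \frac{-1 + z}{5} = \frac{1}{5} - \frac{z}{5}$)
$\frac{N{\left(W \right)}}{Z{\left(-4 \right)} - 20} \left(-1 + 1\right) = \frac{\frac{1}{5} - - \frac{4}{5}}{-4 - 20} \left(-1 + 1\right) = \frac{\frac{1}{5} + \frac{4}{5}}{-24} \cdot 0 = 1 \left(- \frac{1}{24}\right) 0 = \left(- \frac{1}{24}\right) 0 = 0$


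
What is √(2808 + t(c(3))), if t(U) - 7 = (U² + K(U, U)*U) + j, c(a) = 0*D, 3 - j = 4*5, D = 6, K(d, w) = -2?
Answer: √2798 ≈ 52.896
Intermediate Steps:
j = -17 (j = 3 - 4*5 = 3 - 1*20 = 3 - 20 = -17)
c(a) = 0 (c(a) = 0*6 = 0)
t(U) = -10 + U² - 2*U (t(U) = 7 + ((U² - 2*U) - 17) = 7 + (-17 + U² - 2*U) = -10 + U² - 2*U)
√(2808 + t(c(3))) = √(2808 + (-10 + 0² - 2*0)) = √(2808 + (-10 + 0 + 0)) = √(2808 - 10) = √2798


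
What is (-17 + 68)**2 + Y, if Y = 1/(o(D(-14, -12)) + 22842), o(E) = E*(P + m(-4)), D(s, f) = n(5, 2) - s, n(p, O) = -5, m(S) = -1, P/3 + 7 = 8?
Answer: 59458861/22860 ≈ 2601.0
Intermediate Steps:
P = 3 (P = -21 + 3*8 = -21 + 24 = 3)
D(s, f) = -5 - s
o(E) = 2*E (o(E) = E*(3 - 1) = E*2 = 2*E)
Y = 1/22860 (Y = 1/(2*(-5 - 1*(-14)) + 22842) = 1/(2*(-5 + 14) + 22842) = 1/(2*9 + 22842) = 1/(18 + 22842) = 1/22860 ≈ 4.3745e-5)
(-17 + 68)**2 + Y = (-17 + 68)**2 + 1/22860 = 51**2 + 1/22860 = 2601 + 1/22860 = 59458861/22860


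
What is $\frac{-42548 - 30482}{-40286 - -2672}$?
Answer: $\frac{36515}{18807} \approx 1.9416$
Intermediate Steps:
$\frac{-42548 - 30482}{-40286 - -2672} = - \frac{73030}{-40286 + \left(-19239 + 21911\right)} = - \frac{73030}{-40286 + 2672} = - \frac{73030}{-37614} = \left(-73030\right) \left(- \frac{1}{37614}\right) = \frac{36515}{18807}$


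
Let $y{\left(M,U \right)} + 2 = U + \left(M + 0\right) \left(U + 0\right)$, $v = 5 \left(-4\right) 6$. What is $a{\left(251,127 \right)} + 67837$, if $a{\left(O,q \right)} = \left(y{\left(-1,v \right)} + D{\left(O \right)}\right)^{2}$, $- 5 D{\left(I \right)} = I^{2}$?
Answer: $\frac{3972082046}{25} \approx 1.5888 \cdot 10^{8}$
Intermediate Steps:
$v = -120$ ($v = \left(-20\right) 6 = -120$)
$y{\left(M,U \right)} = -2 + U + M U$ ($y{\left(M,U \right)} = -2 + \left(U + \left(M + 0\right) \left(U + 0\right)\right) = -2 + \left(U + M U\right) = -2 + U + M U$)
$D{\left(I \right)} = - \frac{I^{2}}{5}$
$a{\left(O,q \right)} = \left(-2 - \frac{O^{2}}{5}\right)^{2}$ ($a{\left(O,q \right)} = \left(\left(-2 - 120 - -120\right) - \frac{O^{2}}{5}\right)^{2} = \left(\left(-2 - 120 + 120\right) - \frac{O^{2}}{5}\right)^{2} = \left(-2 - \frac{O^{2}}{5}\right)^{2}$)
$a{\left(251,127 \right)} + 67837 = \frac{\left(10 + 251^{2}\right)^{2}}{25} + 67837 = \frac{\left(10 + 63001\right)^{2}}{25} + 67837 = \frac{63011^{2}}{25} + 67837 = \frac{1}{25} \cdot 3970386121 + 67837 = \frac{3970386121}{25} + 67837 = \frac{3972082046}{25}$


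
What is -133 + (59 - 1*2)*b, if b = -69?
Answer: -4066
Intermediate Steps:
-133 + (59 - 1*2)*b = -133 + (59 - 1*2)*(-69) = -133 + (59 - 2)*(-69) = -133 + 57*(-69) = -133 - 3933 = -4066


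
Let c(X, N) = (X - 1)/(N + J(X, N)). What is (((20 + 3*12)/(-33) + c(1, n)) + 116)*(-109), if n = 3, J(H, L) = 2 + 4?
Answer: -411148/33 ≈ -12459.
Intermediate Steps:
J(H, L) = 6
c(X, N) = (-1 + X)/(6 + N) (c(X, N) = (X - 1)/(N + 6) = (-1 + X)/(6 + N))
(((20 + 3*12)/(-33) + c(1, n)) + 116)*(-109) = (((20 + 3*12)/(-33) + (-1 + 1)/(6 + 3)) + 116)*(-109) = (((20 + 36)*(-1/33) + 0/9) + 116)*(-109) = ((56*(-1/33) + (⅑)*0) + 116)*(-109) = ((-56/33 + 0) + 116)*(-109) = (-56/33 + 116)*(-109) = (3772/33)*(-109) = -411148/33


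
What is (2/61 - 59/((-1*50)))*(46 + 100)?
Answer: 270027/1525 ≈ 177.07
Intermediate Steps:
(2/61 - 59/((-1*50)))*(46 + 100) = (2*(1/61) - 59/(-50))*146 = (2/61 - 59*(-1/50))*146 = (2/61 + 59/50)*146 = (3699/3050)*146 = 270027/1525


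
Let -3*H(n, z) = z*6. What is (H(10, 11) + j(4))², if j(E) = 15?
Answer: 49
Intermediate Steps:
H(n, z) = -2*z (H(n, z) = -z*6/3 = -2*z)
(H(10, 11) + j(4))² = (-2*11 + 15)² = (-22 + 15)² = (-7)² = 49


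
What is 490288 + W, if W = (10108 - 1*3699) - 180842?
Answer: 315855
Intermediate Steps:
W = -174433 (W = (10108 - 3699) - 180842 = 6409 - 180842 = -174433)
490288 + W = 490288 - 174433 = 315855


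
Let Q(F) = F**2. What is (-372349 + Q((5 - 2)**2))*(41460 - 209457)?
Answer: 62539907196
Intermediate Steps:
(-372349 + Q((5 - 2)**2))*(41460 - 209457) = (-372349 + ((5 - 2)**2)**2)*(41460 - 209457) = (-372349 + (3**2)**2)*(-167997) = (-372349 + 9**2)*(-167997) = (-372349 + 81)*(-167997) = -372268*(-167997) = 62539907196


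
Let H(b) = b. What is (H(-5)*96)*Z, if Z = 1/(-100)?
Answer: 24/5 ≈ 4.8000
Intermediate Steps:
Z = -1/100 ≈ -0.010000
(H(-5)*96)*Z = -5*96*(-1/100) = -480*(-1/100) = 24/5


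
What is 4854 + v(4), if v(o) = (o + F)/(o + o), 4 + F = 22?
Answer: 19427/4 ≈ 4856.8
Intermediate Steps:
F = 18 (F = -4 + 22 = 18)
v(o) = (18 + o)/(2*o) (v(o) = (o + 18)/(o + o) = (18 + o)/((2*o)) = (18 + o)*(1/(2*o)) = (18 + o)/(2*o))
4854 + v(4) = 4854 + (½)*(18 + 4)/4 = 4854 + (½)*(¼)*22 = 4854 + 11/4 = 19427/4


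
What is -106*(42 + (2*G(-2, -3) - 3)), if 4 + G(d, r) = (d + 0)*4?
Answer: -1590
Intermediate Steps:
G(d, r) = -4 + 4*d (G(d, r) = -4 + (d + 0)*4 = -4 + d*4 = -4 + 4*d)
-106*(42 + (2*G(-2, -3) - 3)) = -106*(42 + (2*(-4 + 4*(-2)) - 3)) = -106*(42 + (2*(-4 - 8) - 3)) = -106*(42 + (2*(-12) - 3)) = -106*(42 + (-24 - 3)) = -106*(42 - 27) = -106*15 = -1590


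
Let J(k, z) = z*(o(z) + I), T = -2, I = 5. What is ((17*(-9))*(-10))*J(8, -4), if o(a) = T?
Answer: -18360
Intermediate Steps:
o(a) = -2
J(k, z) = 3*z (J(k, z) = z*(-2 + 5) = z*3 = 3*z)
((17*(-9))*(-10))*J(8, -4) = ((17*(-9))*(-10))*(3*(-4)) = -153*(-10)*(-12) = 1530*(-12) = -18360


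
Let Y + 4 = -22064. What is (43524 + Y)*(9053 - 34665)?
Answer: -549531072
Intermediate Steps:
Y = -22068 (Y = -4 - 22064 = -22068)
(43524 + Y)*(9053 - 34665) = (43524 - 22068)*(9053 - 34665) = 21456*(-25612) = -549531072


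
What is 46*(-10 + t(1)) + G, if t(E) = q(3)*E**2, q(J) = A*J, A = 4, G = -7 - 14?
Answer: 71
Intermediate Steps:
G = -21
q(J) = 4*J
t(E) = 12*E**2 (t(E) = (4*3)*E**2 = 12*E**2)
46*(-10 + t(1)) + G = 46*(-10 + 12*1**2) - 21 = 46*(-10 + 12*1) - 21 = 46*(-10 + 12) - 21 = 46*2 - 21 = 92 - 21 = 71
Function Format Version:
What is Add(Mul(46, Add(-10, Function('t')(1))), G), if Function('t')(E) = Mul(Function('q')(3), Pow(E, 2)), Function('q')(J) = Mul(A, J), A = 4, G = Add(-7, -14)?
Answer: 71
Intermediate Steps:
G = -21
Function('q')(J) = Mul(4, J)
Function('t')(E) = Mul(12, Pow(E, 2)) (Function('t')(E) = Mul(Mul(4, 3), Pow(E, 2)) = Mul(12, Pow(E, 2)))
Add(Mul(46, Add(-10, Function('t')(1))), G) = Add(Mul(46, Add(-10, Mul(12, Pow(1, 2)))), -21) = Add(Mul(46, Add(-10, Mul(12, 1))), -21) = Add(Mul(46, Add(-10, 12)), -21) = Add(Mul(46, 2), -21) = Add(92, -21) = 71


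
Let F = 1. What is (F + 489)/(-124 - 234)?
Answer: -245/179 ≈ -1.3687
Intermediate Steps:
(F + 489)/(-124 - 234) = (1 + 489)/(-124 - 234) = 490/(-358) = 490*(-1/358) = -245/179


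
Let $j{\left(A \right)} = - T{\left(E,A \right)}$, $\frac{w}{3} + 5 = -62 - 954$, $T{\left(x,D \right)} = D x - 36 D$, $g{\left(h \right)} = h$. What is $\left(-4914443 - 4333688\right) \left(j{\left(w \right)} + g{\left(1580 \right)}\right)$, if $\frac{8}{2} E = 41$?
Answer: $\frac{2859235413139}{4} \approx 7.1481 \cdot 10^{11}$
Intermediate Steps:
$E = \frac{41}{4}$ ($E = \frac{1}{4} \cdot 41 = \frac{41}{4} \approx 10.25$)
$T{\left(x,D \right)} = - 36 D + D x$
$w = -3063$ ($w = -15 + 3 \left(-62 - 954\right) = -15 + 3 \left(-1016\right) = -15 - 3048 = -3063$)
$j{\left(A \right)} = \frac{103 A}{4}$ ($j{\left(A \right)} = - A \left(-36 + \frac{41}{4}\right) = - \frac{A \left(-103\right)}{4} = - \frac{\left(-103\right) A}{4} = \frac{103 A}{4}$)
$\left(-4914443 - 4333688\right) \left(j{\left(w \right)} + g{\left(1580 \right)}\right) = \left(-4914443 - 4333688\right) \left(\frac{103}{4} \left(-3063\right) + 1580\right) = - 9248131 \left(- \frac{315489}{4} + 1580\right) = \left(-9248131\right) \left(- \frac{309169}{4}\right) = \frac{2859235413139}{4}$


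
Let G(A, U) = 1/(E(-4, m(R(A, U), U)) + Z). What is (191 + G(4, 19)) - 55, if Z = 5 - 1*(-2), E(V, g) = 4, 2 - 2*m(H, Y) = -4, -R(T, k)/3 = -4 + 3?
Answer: 1497/11 ≈ 136.09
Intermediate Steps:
R(T, k) = 3 (R(T, k) = -3*(-4 + 3) = -3*(-1) = 3)
m(H, Y) = 3 (m(H, Y) = 1 - ½*(-4) = 1 + 2 = 3)
Z = 7 (Z = 5 + 2 = 7)
G(A, U) = 1/11 (G(A, U) = 1/(4 + 7) = 1/11)
(191 + G(4, 19)) - 55 = (191 + 1/11) - 55 = 2102/11 - 55 = 1497/11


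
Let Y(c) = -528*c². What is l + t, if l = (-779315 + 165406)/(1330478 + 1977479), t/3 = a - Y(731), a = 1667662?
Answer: 148236658281119/174103 ≈ 8.5143e+8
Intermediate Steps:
t = 851430810 (t = 3*(1667662 - (-528)*731²) = 3*(1667662 - (-528)*534361) = 3*(1667662 - 1*(-282142608)) = 3*(1667662 + 282142608) = 3*283810270 = 851430810)
l = -32311/174103 (l = -613909/3307957 = -613909*1/3307957 = -32311/174103 ≈ -0.18559)
l + t = -32311/174103 + 851430810 = 148236658281119/174103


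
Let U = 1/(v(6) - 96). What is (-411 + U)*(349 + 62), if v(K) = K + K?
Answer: -4729925/28 ≈ -1.6893e+5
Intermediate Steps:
v(K) = 2*K
U = -1/84 (U = 1/(2*6 - 96) = 1/(12 - 96) = 1/(-84) = -1/84 ≈ -0.011905)
(-411 + U)*(349 + 62) = (-411 - 1/84)*(349 + 62) = -34525/84*411 = -4729925/28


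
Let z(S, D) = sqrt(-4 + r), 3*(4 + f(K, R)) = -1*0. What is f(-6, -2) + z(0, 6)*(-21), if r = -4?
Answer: -4 - 42*I*sqrt(2) ≈ -4.0 - 59.397*I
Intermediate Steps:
f(K, R) = -4 (f(K, R) = -4 + (-1*0)/3 = -4 + (1/3)*0 = -4 + 0 = -4)
z(S, D) = 2*I*sqrt(2) (z(S, D) = sqrt(-4 - 4) = sqrt(-8) = 2*I*sqrt(2))
f(-6, -2) + z(0, 6)*(-21) = -4 + (2*I*sqrt(2))*(-21) = -4 - 42*I*sqrt(2)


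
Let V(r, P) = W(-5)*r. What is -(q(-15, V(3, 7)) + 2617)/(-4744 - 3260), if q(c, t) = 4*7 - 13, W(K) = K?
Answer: 658/2001 ≈ 0.32884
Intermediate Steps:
V(r, P) = -5*r
q(c, t) = 15 (q(c, t) = 28 - 13 = 15)
-(q(-15, V(3, 7)) + 2617)/(-4744 - 3260) = -(15 + 2617)/(-4744 - 3260) = -2632/(-8004) = -2632*(-1)/8004 = -1*(-658/2001) = 658/2001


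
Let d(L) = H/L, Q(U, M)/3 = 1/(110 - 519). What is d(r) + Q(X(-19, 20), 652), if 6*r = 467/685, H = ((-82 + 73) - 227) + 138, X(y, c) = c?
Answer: -164738421/191003 ≈ -862.49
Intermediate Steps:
Q(U, M) = -3/409 (Q(U, M) = 3/(110 - 519) = 3/(-409) = 3*(-1/409) = -3/409)
H = -98 (H = (-9 - 227) + 138 = -236 + 138 = -98)
r = 467/4110 (r = (467/685)/6 = (467*(1/685))/6 = (1/6)*(467/685) = 467/4110 ≈ 0.11363)
d(L) = -98/L
d(r) + Q(X(-19, 20), 652) = -98/467/4110 - 3/409 = -98*4110/467 - 3/409 = -402780/467 - 3/409 = -164738421/191003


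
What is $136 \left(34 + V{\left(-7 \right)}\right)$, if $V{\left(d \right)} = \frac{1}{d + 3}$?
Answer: $4590$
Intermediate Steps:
$V{\left(d \right)} = \frac{1}{3 + d}$
$136 \left(34 + V{\left(-7 \right)}\right) = 136 \left(34 + \frac{1}{3 - 7}\right) = 136 \left(34 + \frac{1}{-4}\right) = 136 \left(34 - \frac{1}{4}\right) = 136 \cdot \frac{135}{4} = 4590$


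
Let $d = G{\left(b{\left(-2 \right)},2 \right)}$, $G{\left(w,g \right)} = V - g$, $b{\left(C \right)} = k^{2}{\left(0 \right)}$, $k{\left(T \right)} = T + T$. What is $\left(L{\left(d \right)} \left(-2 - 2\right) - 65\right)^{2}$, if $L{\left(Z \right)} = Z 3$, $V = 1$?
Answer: $2809$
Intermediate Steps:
$k{\left(T \right)} = 2 T$
$b{\left(C \right)} = 0$ ($b{\left(C \right)} = \left(2 \cdot 0\right)^{2} = 0^{2} = 0$)
$G{\left(w,g \right)} = 1 - g$
$d = -1$ ($d = 1 - 2 = -1$)
$L{\left(Z \right)} = 3 Z$
$\left(L{\left(d \right)} \left(-2 - 2\right) - 65\right)^{2} = \left(3 \left(-1\right) \left(-2 - 2\right) - 65\right)^{2} = \left(\left(-3\right) \left(-4\right) - 65\right)^{2} = \left(12 - 65\right)^{2} = \left(-53\right)^{2} = 2809$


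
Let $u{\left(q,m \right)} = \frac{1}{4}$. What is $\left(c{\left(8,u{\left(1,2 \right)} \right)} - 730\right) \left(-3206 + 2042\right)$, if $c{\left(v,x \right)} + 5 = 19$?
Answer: $833424$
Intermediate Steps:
$u{\left(q,m \right)} = \frac{1}{4}$
$c{\left(v,x \right)} = 14$ ($c{\left(v,x \right)} = -5 + 19 = 14$)
$\left(c{\left(8,u{\left(1,2 \right)} \right)} - 730\right) \left(-3206 + 2042\right) = \left(14 - 730\right) \left(-3206 + 2042\right) = \left(-716\right) \left(-1164\right) = 833424$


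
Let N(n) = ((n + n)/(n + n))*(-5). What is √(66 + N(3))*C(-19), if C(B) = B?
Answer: -19*√61 ≈ -148.39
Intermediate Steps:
N(n) = -5 (N(n) = ((2*n)/((2*n)))*(-5) = ((2*n)*(1/(2*n)))*(-5) = 1*(-5) = -5)
√(66 + N(3))*C(-19) = √(66 - 5)*(-19) = √61*(-19) = -19*√61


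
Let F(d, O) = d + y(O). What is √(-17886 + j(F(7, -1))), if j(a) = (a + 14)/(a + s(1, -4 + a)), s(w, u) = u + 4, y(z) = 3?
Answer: 36*I*√345/5 ≈ 133.73*I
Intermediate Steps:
F(d, O) = 3 + d (F(d, O) = d + 3 = 3 + d)
s(w, u) = 4 + u
j(a) = (14 + a)/(2*a) (j(a) = (a + 14)/(a + (4 + (-4 + a))) = (14 + a)/(a + a) = (14 + a)/((2*a)) = (14 + a)*(1/(2*a)) = (14 + a)/(2*a))
√(-17886 + j(F(7, -1))) = √(-17886 + (14 + (3 + 7))/(2*(3 + 7))) = √(-17886 + (½)*(14 + 10)/10) = √(-17886 + (½)*(⅒)*24) = √(-17886 + 6/5) = √(-89424/5) = 36*I*√345/5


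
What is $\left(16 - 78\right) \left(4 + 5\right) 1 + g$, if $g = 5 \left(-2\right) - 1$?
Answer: $-569$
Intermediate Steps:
$g = -11$ ($g = -10 - 1 = -11$)
$\left(16 - 78\right) \left(4 + 5\right) 1 + g = \left(16 - 78\right) \left(4 + 5\right) 1 - 11 = \left(16 - 78\right) 9 \cdot 1 - 11 = \left(-62\right) 9 - 11 = -558 - 11 = -569$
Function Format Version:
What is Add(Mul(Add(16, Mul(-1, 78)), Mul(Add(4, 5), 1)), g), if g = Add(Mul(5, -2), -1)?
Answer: -569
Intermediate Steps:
g = -11 (g = Add(-10, -1) = -11)
Add(Mul(Add(16, Mul(-1, 78)), Mul(Add(4, 5), 1)), g) = Add(Mul(Add(16, Mul(-1, 78)), Mul(Add(4, 5), 1)), -11) = Add(Mul(Add(16, -78), Mul(9, 1)), -11) = Add(Mul(-62, 9), -11) = Add(-558, -11) = -569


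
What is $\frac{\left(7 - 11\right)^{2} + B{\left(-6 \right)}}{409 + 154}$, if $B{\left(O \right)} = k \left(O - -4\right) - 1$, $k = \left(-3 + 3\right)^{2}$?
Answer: $\frac{15}{563} \approx 0.026643$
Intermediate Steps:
$k = 0$ ($k = 0^{2} = 0$)
$B{\left(O \right)} = -1$ ($B{\left(O \right)} = 0 \left(O - -4\right) - 1 = 0 \left(O + 4\right) - 1 = 0 \left(4 + O\right) - 1 = 0 - 1 = -1$)
$\frac{\left(7 - 11\right)^{2} + B{\left(-6 \right)}}{409 + 154} = \frac{\left(7 - 11\right)^{2} - 1}{409 + 154} = \frac{\left(-4\right)^{2} - 1}{563} = \left(16 - 1\right) \frac{1}{563} = 15 \cdot \frac{1}{563} = \frac{15}{563}$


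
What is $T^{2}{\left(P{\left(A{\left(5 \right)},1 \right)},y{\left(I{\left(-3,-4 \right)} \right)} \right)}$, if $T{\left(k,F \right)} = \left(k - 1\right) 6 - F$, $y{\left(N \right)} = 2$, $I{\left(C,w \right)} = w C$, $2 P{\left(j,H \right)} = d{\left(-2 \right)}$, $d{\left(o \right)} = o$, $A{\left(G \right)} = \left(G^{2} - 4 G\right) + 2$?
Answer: $196$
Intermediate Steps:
$A{\left(G \right)} = 2 + G^{2} - 4 G$
$P{\left(j,H \right)} = -1$ ($P{\left(j,H \right)} = \frac{1}{2} \left(-2\right) = -1$)
$I{\left(C,w \right)} = C w$
$T{\left(k,F \right)} = -6 - F + 6 k$ ($T{\left(k,F \right)} = \left(-1 + k\right) 6 - F = \left(-6 + 6 k\right) - F = -6 - F + 6 k$)
$T^{2}{\left(P{\left(A{\left(5 \right)},1 \right)},y{\left(I{\left(-3,-4 \right)} \right)} \right)} = \left(-6 - 2 + 6 \left(-1\right)\right)^{2} = \left(-6 - 2 - 6\right)^{2} = \left(-14\right)^{2} = 196$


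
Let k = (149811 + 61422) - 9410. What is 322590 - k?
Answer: 120767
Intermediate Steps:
k = 201823 (k = 211233 - 9410 = 201823)
322590 - k = 322590 - 1*201823 = 322590 - 201823 = 120767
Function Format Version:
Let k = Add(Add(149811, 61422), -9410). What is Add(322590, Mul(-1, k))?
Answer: 120767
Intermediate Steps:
k = 201823 (k = Add(211233, -9410) = 201823)
Add(322590, Mul(-1, k)) = Add(322590, Mul(-1, 201823)) = Add(322590, -201823) = 120767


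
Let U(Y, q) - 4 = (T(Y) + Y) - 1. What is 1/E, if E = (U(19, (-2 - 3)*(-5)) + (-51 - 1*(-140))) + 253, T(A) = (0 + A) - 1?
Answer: 1/382 ≈ 0.0026178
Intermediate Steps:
T(A) = -1 + A (T(A) = A - 1 = -1 + A)
U(Y, q) = 2 + 2*Y (U(Y, q) = 4 + (((-1 + Y) + Y) - 1) = 4 + ((-1 + 2*Y) - 1) = 4 + (-2 + 2*Y) = 2 + 2*Y)
E = 382 (E = ((2 + 2*19) + (-51 - 1*(-140))) + 253 = ((2 + 38) + (-51 + 140)) + 253 = (40 + 89) + 253 = 129 + 253 = 382)
1/E = 1/382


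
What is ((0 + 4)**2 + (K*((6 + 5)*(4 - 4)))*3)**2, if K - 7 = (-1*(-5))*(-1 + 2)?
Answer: 256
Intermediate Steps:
K = 12 (K = 7 + (-1*(-5))*(-1 + 2) = 7 + 5*1 = 7 + 5 = 12)
((0 + 4)**2 + (K*((6 + 5)*(4 - 4)))*3)**2 = ((0 + 4)**2 + (12*((6 + 5)*(4 - 4)))*3)**2 = (4**2 + (12*(11*0))*3)**2 = (16 + (12*0)*3)**2 = (16 + 0*3)**2 = (16 + 0)**2 = 16**2 = 256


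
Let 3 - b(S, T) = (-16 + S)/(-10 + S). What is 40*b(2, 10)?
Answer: 50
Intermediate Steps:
b(S, T) = 3 - (-16 + S)/(-10 + S)
40*b(2, 10) = 40*(2*(-7 + 2)/(-10 + 2)) = 40*(2*(-5)/(-8)) = 40*(2*(-⅛)*(-5)) = 40*(5/4) = 50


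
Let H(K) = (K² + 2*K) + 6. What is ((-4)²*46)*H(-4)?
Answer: 10304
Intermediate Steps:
H(K) = 6 + K² + 2*K
((-4)²*46)*H(-4) = ((-4)²*46)*(6 + (-4)² + 2*(-4)) = (16*46)*(6 + 16 - 8) = 736*14 = 10304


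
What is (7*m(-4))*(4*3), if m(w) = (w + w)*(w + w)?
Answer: 5376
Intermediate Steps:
m(w) = 4*w**2 (m(w) = (2*w)*(2*w) = 4*w**2)
(7*m(-4))*(4*3) = (7*(4*(-4)**2))*(4*3) = (7*(4*16))*12 = (7*64)*12 = 448*12 = 5376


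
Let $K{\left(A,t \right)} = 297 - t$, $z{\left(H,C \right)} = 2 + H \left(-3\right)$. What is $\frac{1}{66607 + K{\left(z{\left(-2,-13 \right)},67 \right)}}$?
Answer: $\frac{1}{66837} \approx 1.4962 \cdot 10^{-5}$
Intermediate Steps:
$z{\left(H,C \right)} = 2 - 3 H$
$\frac{1}{66607 + K{\left(z{\left(-2,-13 \right)},67 \right)}} = \frac{1}{66607 + \left(297 - 67\right)} = \frac{1}{66607 + 230} = \frac{1}{66837}$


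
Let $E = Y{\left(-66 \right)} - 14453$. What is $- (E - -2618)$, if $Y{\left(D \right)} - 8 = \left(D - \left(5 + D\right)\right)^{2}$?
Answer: $11802$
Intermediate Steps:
$Y{\left(D \right)} = 33$ ($Y{\left(D \right)} = 8 + \left(D - \left(5 + D\right)\right)^{2} = 8 + \left(-5\right)^{2} = 8 + 25 = 33$)
$E = -14420$ ($E = 33 - 14453 = -14420$)
$- (E - -2618) = - (-14420 - -2618) = - (-14420 + 2618) = \left(-1\right) \left(-11802\right) = 11802$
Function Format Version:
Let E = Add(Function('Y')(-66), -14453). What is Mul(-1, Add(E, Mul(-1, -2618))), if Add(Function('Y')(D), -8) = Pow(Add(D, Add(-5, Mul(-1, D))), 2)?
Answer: 11802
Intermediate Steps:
Function('Y')(D) = 33 (Function('Y')(D) = Add(8, Pow(Add(D, Add(-5, Mul(-1, D))), 2)) = Add(8, Pow(-5, 2)) = Add(8, 25) = 33)
E = -14420 (E = Add(33, -14453) = -14420)
Mul(-1, Add(E, Mul(-1, -2618))) = Mul(-1, Add(-14420, Mul(-1, -2618))) = Mul(-1, Add(-14420, 2618)) = Mul(-1, -11802) = 11802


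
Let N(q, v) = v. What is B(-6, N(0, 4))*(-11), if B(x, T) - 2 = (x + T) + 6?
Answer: -66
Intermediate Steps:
B(x, T) = 8 + T + x (B(x, T) = 2 + ((x + T) + 6) = 2 + ((T + x) + 6) = 2 + (6 + T + x) = 8 + T + x)
B(-6, N(0, 4))*(-11) = (8 + 4 - 6)*(-11) = 6*(-11) = -66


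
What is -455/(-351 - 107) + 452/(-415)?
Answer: -18191/190070 ≈ -0.095707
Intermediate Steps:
-455/(-351 - 107) + 452/(-415) = -455/(-458) + 452*(-1/415) = -1/458*(-455) - 452/415 = 455/458 - 452/415 = -18191/190070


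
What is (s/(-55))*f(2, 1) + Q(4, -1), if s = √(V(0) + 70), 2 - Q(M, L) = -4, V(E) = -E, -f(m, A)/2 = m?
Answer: 6 + 4*√70/55 ≈ 6.6085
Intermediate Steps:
f(m, A) = -2*m
Q(M, L) = 6 (Q(M, L) = 2 - 1*(-4) = 2 + 4 = 6)
s = √70 (s = √(-1*0 + 70) = √(0 + 70) = √70 ≈ 8.3666)
(s/(-55))*f(2, 1) + Q(4, -1) = (√70/(-55))*(-2*2) + 6 = (√70*(-1/55))*(-4) + 6 = -√70/55*(-4) + 6 = 4*√70/55 + 6 = 6 + 4*√70/55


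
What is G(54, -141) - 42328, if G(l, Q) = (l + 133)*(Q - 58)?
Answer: -79541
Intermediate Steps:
G(l, Q) = (-58 + Q)*(133 + l) (G(l, Q) = (133 + l)*(-58 + Q) = (-58 + Q)*(133 + l))
G(54, -141) - 42328 = (-7714 - 58*54 + 133*(-141) - 141*54) - 42328 = (-7714 - 3132 - 18753 - 7614) - 42328 = -37213 - 42328 = -79541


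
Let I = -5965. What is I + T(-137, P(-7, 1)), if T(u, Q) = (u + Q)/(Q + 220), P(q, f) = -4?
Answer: -429527/72 ≈ -5965.7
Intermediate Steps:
T(u, Q) = (Q + u)/(220 + Q)
I + T(-137, P(-7, 1)) = -5965 + (-4 - 137)/(220 - 4) = -5965 - 141/216 = -5965 + (1/216)*(-141) = -5965 - 47/72 = -429527/72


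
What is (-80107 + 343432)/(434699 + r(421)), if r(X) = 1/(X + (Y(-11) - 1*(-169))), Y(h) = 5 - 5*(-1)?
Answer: 157995000/260819401 ≈ 0.60576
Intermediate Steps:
Y(h) = 10 (Y(h) = 5 + 5 = 10)
r(X) = 1/(179 + X) (r(X) = 1/(X + (10 - 1*(-169))) = 1/(X + (10 + 169)) = 1/(X + 179) = 1/(179 + X))
(-80107 + 343432)/(434699 + r(421)) = (-80107 + 343432)/(434699 + 1/(179 + 421)) = 263325/(434699 + 1/600) = 263325/(260819401/600) = 263325*(600/260819401) = 157995000/260819401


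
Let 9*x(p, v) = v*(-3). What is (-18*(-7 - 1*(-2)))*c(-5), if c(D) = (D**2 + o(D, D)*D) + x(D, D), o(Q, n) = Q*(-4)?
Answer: -6600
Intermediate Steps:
o(Q, n) = -4*Q
x(p, v) = -v/3 (x(p, v) = (v*(-3))/9 = (-3*v)/9 = -v/3)
c(D) = -3*D**2 - D/3 (c(D) = (D**2 + (-4*D)*D) - D/3 = (D**2 - 4*D**2) - D/3 = -3*D**2 - D/3)
(-18*(-7 - 1*(-2)))*c(-5) = (-18*(-7 - 1*(-2)))*((1/3)*(-5)*(-1 - 9*(-5))) = (-18*(-7 + 2))*((1/3)*(-5)*(-1 + 45)) = (-18*(-5))*((1/3)*(-5)*44) = 90*(-220/3) = -6600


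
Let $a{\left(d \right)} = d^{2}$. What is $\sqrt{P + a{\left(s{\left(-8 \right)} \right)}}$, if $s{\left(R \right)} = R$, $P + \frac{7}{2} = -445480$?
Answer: $\frac{i \sqrt{1781678}}{2} \approx 667.4 i$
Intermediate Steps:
$P = - \frac{890967}{2}$ ($P = - \frac{7}{2} - 445480 = - \frac{890967}{2} \approx -4.4548 \cdot 10^{5}$)
$\sqrt{P + a{\left(s{\left(-8 \right)} \right)}} = \sqrt{- \frac{890967}{2} + \left(-8\right)^{2}} = \sqrt{- \frac{890967}{2} + 64} = \sqrt{- \frac{890839}{2}} = \frac{i \sqrt{1781678}}{2}$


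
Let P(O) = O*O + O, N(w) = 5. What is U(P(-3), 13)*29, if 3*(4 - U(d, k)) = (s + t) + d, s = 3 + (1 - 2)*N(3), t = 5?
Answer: 29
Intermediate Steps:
P(O) = O + O**2 (P(O) = O**2 + O = O + O**2)
s = -2 (s = 3 + (1 - 2)*5 = 3 - 1*5 = 3 - 5 = -2)
U(d, k) = 3 - d/3 (U(d, k) = 4 - ((-2 + 5) + d)/3 = 4 - (3 + d)/3 = 4 + (-1 - d/3) = 3 - d/3)
U(P(-3), 13)*29 = (3 - (-1)*(1 - 3))*29 = (3 - (-1)*(-2))*29 = (3 - 1/3*6)*29 = (3 - 2)*29 = 1*29 = 29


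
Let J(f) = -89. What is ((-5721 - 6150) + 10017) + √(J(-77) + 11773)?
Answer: -1854 + 2*√2921 ≈ -1745.9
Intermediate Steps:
((-5721 - 6150) + 10017) + √(J(-77) + 11773) = ((-5721 - 6150) + 10017) + √(-89 + 11773) = (-11871 + 10017) + √11684 = -1854 + 2*√2921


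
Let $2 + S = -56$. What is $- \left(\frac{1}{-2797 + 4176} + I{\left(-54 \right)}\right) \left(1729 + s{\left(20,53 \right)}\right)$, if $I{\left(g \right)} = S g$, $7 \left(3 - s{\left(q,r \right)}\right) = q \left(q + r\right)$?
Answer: $- \frac{46058125256}{9653} \approx -4.7714 \cdot 10^{6}$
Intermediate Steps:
$S = -58$ ($S = -2 - 56 = -58$)
$s{\left(q,r \right)} = 3 - \frac{q \left(q + r\right)}{7}$
$I{\left(g \right)} = - 58 g$
$- \left(\frac{1}{-2797 + 4176} + I{\left(-54 \right)}\right) \left(1729 + s{\left(20,53 \right)}\right) = - \left(\frac{1}{-2797 + 4176} - -3132\right) \left(1729 - \left(-3 + \frac{400}{7} + \frac{1060}{7}\right)\right) = - \left(\frac{1}{1379} + 3132\right) \left(1729 - \frac{1439}{7}\right) = - \frac{4319029 \left(1729 - \frac{1439}{7}\right)}{1379} = - \frac{4319029 \cdot 10664}{1379 \cdot 7} = \left(-1\right) \frac{46058125256}{9653} = - \frac{46058125256}{9653}$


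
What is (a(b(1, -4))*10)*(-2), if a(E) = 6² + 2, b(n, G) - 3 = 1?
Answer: -760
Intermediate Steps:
b(n, G) = 4 (b(n, G) = 3 + 1 = 4)
a(E) = 38 (a(E) = 36 + 2 = 38)
(a(b(1, -4))*10)*(-2) = (38*10)*(-2) = 380*(-2) = -760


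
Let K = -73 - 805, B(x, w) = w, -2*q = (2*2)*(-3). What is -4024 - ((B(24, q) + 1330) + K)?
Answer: -4482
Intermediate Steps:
q = 6 (q = -2*2*(-3)/2 = -2*(-3) = -½*(-12) = 6)
K = -878
-4024 - ((B(24, q) + 1330) + K) = -4024 - ((6 + 1330) - 878) = -4024 - (1336 - 878) = -4024 - 1*458 = -4024 - 458 = -4482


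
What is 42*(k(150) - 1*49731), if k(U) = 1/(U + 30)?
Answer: -62661053/30 ≈ -2.0887e+6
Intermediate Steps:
k(U) = 1/(30 + U)
42*(k(150) - 1*49731) = 42*(1/(30 + 150) - 1*49731) = 42*(1/180 - 49731) = 42*(-8951579/180) = -62661053/30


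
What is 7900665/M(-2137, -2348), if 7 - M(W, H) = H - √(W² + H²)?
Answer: -18606066075/4533848 + 7900665*√10079873/4533848 ≈ 1428.7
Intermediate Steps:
M(W, H) = 7 + √(H² + W²) - H (M(W, H) = 7 - (H - √(W² + H²)) = 7 - (H - √(H² + W²)) = 7 + (√(H² + W²) - H) = 7 + √(H² + W²) - H)
7900665/M(-2137, -2348) = 7900665/(7 + √((-2348)² + (-2137)²) - 1*(-2348)) = 7900665/(7 + √(5513104 + 4566769) + 2348) = 7900665/(7 + √10079873 + 2348) = 7900665/(2355 + √10079873)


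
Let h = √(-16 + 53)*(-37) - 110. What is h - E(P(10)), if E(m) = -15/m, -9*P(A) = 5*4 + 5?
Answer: -577/5 - 37*√37 ≈ -340.46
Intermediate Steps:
P(A) = -25/9 (P(A) = -(5*4 + 5)/9 = -(20 + 5)/9 = -⅑*25 = -25/9)
h = -110 - 37*√37 (h = √37*(-37) - 110 = -37*√37 - 110 = -110 - 37*√37 ≈ -335.06)
h - E(P(10)) = (-110 - 37*√37) - (-15)/(-25/9) = (-110 - 37*√37) - (-15)*(-9)/25 = (-110 - 37*√37) - 1*27/5 = (-110 - 37*√37) - 27/5 = -577/5 - 37*√37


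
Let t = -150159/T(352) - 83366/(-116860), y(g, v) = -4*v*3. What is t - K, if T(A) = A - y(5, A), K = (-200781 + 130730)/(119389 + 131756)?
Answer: -213685989780181/6715006515360 ≈ -31.822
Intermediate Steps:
y(g, v) = -12*v
K = -70051/251145 ≈ -0.27893
T(A) = 13*A (T(A) = A - (-12)*A = A + 12*A = 13*A)
t = -4291524481/133687840 (t = -150159/(13*352) - 83366/(-116860) = -150159/4576 - 83366*(-1/116860) = -150159*1/4576 + 41683/58430 = -150159/4576 + 41683/58430 = -4291524481/133687840 ≈ -32.101)
t - K = -4291524481/133687840 - 1*(-70051/251145) = -4291524481/133687840 + 70051/251145 = -213685989780181/6715006515360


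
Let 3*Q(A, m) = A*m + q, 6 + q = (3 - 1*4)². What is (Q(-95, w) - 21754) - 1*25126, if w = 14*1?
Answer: -47325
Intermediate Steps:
w = 14
q = -5 (q = -6 + (3 - 1*4)² = -6 + (3 - 4)² = -6 + (-1)² = -6 + 1 = -5)
Q(A, m) = -5/3 + A*m/3 (Q(A, m) = (A*m - 5)/3 = (-5 + A*m)/3 = -5/3 + A*m/3)
(Q(-95, w) - 21754) - 1*25126 = ((-5/3 + (⅓)*(-95)*14) - 21754) - 1*25126 = ((-5/3 - 1330/3) - 21754) - 25126 = (-445 - 21754) - 25126 = -22199 - 25126 = -47325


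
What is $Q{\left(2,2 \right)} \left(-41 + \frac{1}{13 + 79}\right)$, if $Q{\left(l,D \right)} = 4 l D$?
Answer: $- \frac{15084}{23} \approx -655.83$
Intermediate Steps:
$Q{\left(l,D \right)} = 4 D l$
$Q{\left(2,2 \right)} \left(-41 + \frac{1}{13 + 79}\right) = 4 \cdot 2 \cdot 2 \left(-41 + \frac{1}{13 + 79}\right) = 16 \left(-41 + \frac{1}{92}\right) = 16 \left(- \frac{3771}{92}\right) = - \frac{15084}{23}$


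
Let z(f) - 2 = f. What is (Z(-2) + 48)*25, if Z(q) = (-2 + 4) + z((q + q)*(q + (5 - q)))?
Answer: 800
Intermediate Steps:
z(f) = 2 + f
Z(q) = 4 + 10*q (Z(q) = (-2 + 4) + (2 + (q + q)*(q + (5 - q))) = 2 + (2 + (2*q)*5) = 2 + (2 + 10*q) = 4 + 10*q)
(Z(-2) + 48)*25 = ((4 + 10*(-2)) + 48)*25 = ((4 - 20) + 48)*25 = (-16 + 48)*25 = 32*25 = 800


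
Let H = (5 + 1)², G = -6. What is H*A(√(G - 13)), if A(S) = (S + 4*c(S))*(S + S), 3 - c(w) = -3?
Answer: -1368 + 1728*I*√19 ≈ -1368.0 + 7532.2*I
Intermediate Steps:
c(w) = 6 (c(w) = 3 - 1*(-3) = 3 + 3 = 6)
H = 36 (H = 6² = 36)
A(S) = 2*S*(24 + S) (A(S) = (S + 4*6)*(S + S) = (S + 24)*(2*S) = (24 + S)*(2*S) = 2*S*(24 + S))
H*A(√(G - 13)) = 36*(2*√(-6 - 13)*(24 + √(-6 - 13))) = 36*(2*√(-19)*(24 + √(-19))) = 36*(2*(I*√19)*(24 + I*√19)) = 36*(2*I*√19*(24 + I*√19)) = 72*I*√19*(24 + I*√19)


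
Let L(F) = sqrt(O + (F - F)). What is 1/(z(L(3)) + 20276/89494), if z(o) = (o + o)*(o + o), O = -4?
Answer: -44747/705814 ≈ -0.063398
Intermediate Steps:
L(F) = 2*I (L(F) = sqrt(-4 + (F - F)) = sqrt(-4 + 0) = sqrt(-4) = 2*I)
z(o) = 4*o**2 (z(o) = (2*o)*(2*o) = 4*o**2)
1/(z(L(3)) + 20276/89494) = 1/(4*(2*I)**2 + 20276/89494) = 1/(4*(-4) + 20276*(1/89494)) = 1/(-16 + 10138/44747) = 1/(-705814/44747) = -44747/705814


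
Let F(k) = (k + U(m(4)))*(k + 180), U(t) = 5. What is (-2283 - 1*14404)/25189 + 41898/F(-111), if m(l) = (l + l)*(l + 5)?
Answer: -196236240/30705391 ≈ -6.3909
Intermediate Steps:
m(l) = 2*l*(5 + l) (m(l) = (2*l)*(5 + l) = 2*l*(5 + l))
F(k) = (5 + k)*(180 + k) (F(k) = (k + 5)*(k + 180) = (5 + k)*(180 + k))
(-2283 - 1*14404)/25189 + 41898/F(-111) = (-2283 - 1*14404)/25189 + 41898/(900 + (-111)² + 185*(-111)) = (-2283 - 14404)*(1/25189) + 41898/(900 + 12321 - 20535) = -16687*1/25189 + 41898/(-7314) = -16687/25189 + 41898*(-1/7314) = -16687/25189 - 6983/1219 = -196236240/30705391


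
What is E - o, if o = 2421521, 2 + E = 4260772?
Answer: 1839249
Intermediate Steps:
E = 4260770 (E = -2 + 4260772 = 4260770)
E - o = 4260770 - 1*2421521 = 4260770 - 2421521 = 1839249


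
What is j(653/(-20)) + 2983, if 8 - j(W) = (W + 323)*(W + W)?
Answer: 4390171/200 ≈ 21951.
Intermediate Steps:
j(W) = 8 - 2*W*(323 + W) (j(W) = 8 - (W + 323)*(W + W) = 8 - (323 + W)*2*W = 8 - 2*W*(323 + W))
j(653/(-20)) + 2983 = (8 - 421838/(-20) - 2*(653/(-20))²) + 2983 = (8 - 421838*(-1)/20 - 2*(653*(-1/20))²) + 2983 = (8 - 646*(-653/20) - 2*(-653/20)²) + 2983 = (8 + 210919/10 - 2*426409/400) + 2983 = (8 + 210919/10 - 426409/200) + 2983 = 3793571/200 + 2983 = 4390171/200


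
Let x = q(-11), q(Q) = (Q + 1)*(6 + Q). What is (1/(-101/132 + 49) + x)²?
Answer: 101430784324/40538689 ≈ 2502.1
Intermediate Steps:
q(Q) = (1 + Q)*(6 + Q)
x = 50 (x = 6 + (-11)² + 7*(-11) = 6 + 121 - 77 = 50)
(1/(-101/132 + 49) + x)² = (1/(-101/132 + 49) + 50)² = (1/(6367/132) + 50)² = (132/6367 + 50)² = (318482/6367)² = 101430784324/40538689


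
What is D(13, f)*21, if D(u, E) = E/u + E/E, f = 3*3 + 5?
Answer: 567/13 ≈ 43.615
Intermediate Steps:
f = 14 (f = 9 + 5 = 14)
D(u, E) = 1 + E/u (D(u, E) = E/u + 1 = 1 + E/u)
D(13, f)*21 = ((14 + 13)/13)*21 = ((1/13)*27)*21 = (27/13)*21 = 567/13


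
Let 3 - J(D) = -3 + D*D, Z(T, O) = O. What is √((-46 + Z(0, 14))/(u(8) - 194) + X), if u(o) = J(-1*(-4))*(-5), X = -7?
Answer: I*√61/3 ≈ 2.6034*I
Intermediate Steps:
J(D) = 6 - D² (J(D) = 3 - (-3 + D*D) = 3 - (-3 + D²) = 3 + (3 - D²) = 6 - D²)
u(o) = 50 (u(o) = (6 - (-1*(-4))²)*(-5) = (6 - 1*4²)*(-5) = (6 - 1*16)*(-5) = (6 - 16)*(-5) = -10*(-5) = 50)
√((-46 + Z(0, 14))/(u(8) - 194) + X) = √((-46 + 14)/(50 - 194) - 7) = √(-32/(-144) - 7) = √(-32*(-1/144) - 7) = √(2/9 - 7) = √(-61/9) = I*√61/3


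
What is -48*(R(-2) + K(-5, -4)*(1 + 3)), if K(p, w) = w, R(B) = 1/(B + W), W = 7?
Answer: 3792/5 ≈ 758.40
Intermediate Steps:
R(B) = 1/(7 + B) (R(B) = 1/(B + 7) = 1/(7 + B))
-48*(R(-2) + K(-5, -4)*(1 + 3)) = -48*(1/(7 - 2) - 4*(1 + 3)) = -48*(1/5 - 4*4) = -48*(⅕ - 16) = -48*(-79/5) = 3792/5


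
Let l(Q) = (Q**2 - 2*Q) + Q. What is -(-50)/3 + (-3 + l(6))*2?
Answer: 212/3 ≈ 70.667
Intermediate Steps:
l(Q) = Q**2 - Q
-(-50)/3 + (-3 + l(6))*2 = -(-50)/3 + (-3 + 6*(-1 + 6))*2 = -(-50)/3 + (-3 + 6*5)*2 = -5*(-10/3) + (-3 + 30)*2 = 50/3 + 27*2 = 50/3 + 54 = 212/3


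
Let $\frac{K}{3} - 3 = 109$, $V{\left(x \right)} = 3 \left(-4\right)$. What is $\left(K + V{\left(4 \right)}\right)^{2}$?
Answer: $104976$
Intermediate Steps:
$V{\left(x \right)} = -12$
$K = 336$ ($K = 9 + 3 \cdot 109 = 9 + 327 = 336$)
$\left(K + V{\left(4 \right)}\right)^{2} = \left(336 - 12\right)^{2} = 324^{2} = 104976$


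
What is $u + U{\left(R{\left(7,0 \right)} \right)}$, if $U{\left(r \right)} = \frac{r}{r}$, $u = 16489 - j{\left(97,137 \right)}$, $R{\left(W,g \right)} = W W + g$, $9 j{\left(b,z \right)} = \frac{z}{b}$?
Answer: $\frac{14395633}{873} \approx 16490.0$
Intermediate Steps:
$j{\left(b,z \right)} = \frac{z}{9 b}$ ($j{\left(b,z \right)} = \frac{z \frac{1}{b}}{9} = \frac{z}{9 b}$)
$R{\left(W,g \right)} = g + W^{2}$ ($R{\left(W,g \right)} = W^{2} + g = g + W^{2}$)
$u = \frac{14394760}{873}$ ($u = 16489 - \frac{1}{9} \cdot 137 \cdot \frac{1}{97} = 16489 - \frac{137}{873} = \frac{14394760}{873} \approx 16489.0$)
$U{\left(r \right)} = 1$
$u + U{\left(R{\left(7,0 \right)} \right)} = \frac{14394760}{873} + 1 = \frac{14395633}{873}$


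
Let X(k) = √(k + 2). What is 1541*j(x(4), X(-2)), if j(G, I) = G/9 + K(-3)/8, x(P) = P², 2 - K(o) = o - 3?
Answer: 38525/9 ≈ 4280.6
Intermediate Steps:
X(k) = √(2 + k)
K(o) = 5 - o (K(o) = 2 - (o - 3) = 2 - (-3 + o) = 2 + (3 - o) = 5 - o)
j(G, I) = 1 + G/9 (j(G, I) = G/9 + (5 - 1*(-3))/8 = G*(⅑) + (5 + 3)*(⅛) = G/9 + 8*(⅛) = G/9 + 1 = 1 + G/9)
1541*j(x(4), X(-2)) = 1541*(1 + (⅑)*4²) = 1541*(1 + (⅑)*16) = 1541*(1 + 16/9) = 1541*(25/9) = 38525/9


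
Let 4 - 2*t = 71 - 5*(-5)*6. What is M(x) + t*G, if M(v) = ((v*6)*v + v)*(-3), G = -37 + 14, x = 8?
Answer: 2639/2 ≈ 1319.5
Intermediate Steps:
G = -23
t = -217/2 (t = 2 - (71 - 5*(-5)*6)/2 = 2 - (71 + 25*6)/2 = 2 - (71 + 150)/2 = 2 - ½*221 = 2 - 221/2 = -217/2 ≈ -108.50)
M(v) = -18*v² - 3*v (M(v) = ((6*v)*v + v)*(-3) = (6*v² + v)*(-3) = (v + 6*v²)*(-3) = -18*v² - 3*v)
M(x) + t*G = -3*8*(1 + 6*8) - 217/2*(-23) = -3*8*(1 + 48) + 4991/2 = -3*8*49 + 4991/2 = -1176 + 4991/2 = 2639/2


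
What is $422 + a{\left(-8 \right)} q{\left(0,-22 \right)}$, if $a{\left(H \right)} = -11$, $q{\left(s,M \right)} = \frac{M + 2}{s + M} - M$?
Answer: $170$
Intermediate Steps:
$q{\left(s,M \right)} = - M + \frac{2 + M}{M + s}$ ($q{\left(s,M \right)} = \frac{2 + M}{M + s} - M = - M + \frac{2 + M}{M + s}$)
$422 + a{\left(-8 \right)} q{\left(0,-22 \right)} = 422 - 11 \frac{2 - 22 - \left(-22\right)^{2} - \left(-22\right) 0}{-22 + 0} = 422 - 11 \frac{2 - 22 - 484 + 0}{-22} = 422 - 11 \left(- \frac{2 - 22 - 484 + 0}{22}\right) = 422 - 11 \left(\left(- \frac{1}{22}\right) \left(-504\right)\right) = 422 - 252 = 170$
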